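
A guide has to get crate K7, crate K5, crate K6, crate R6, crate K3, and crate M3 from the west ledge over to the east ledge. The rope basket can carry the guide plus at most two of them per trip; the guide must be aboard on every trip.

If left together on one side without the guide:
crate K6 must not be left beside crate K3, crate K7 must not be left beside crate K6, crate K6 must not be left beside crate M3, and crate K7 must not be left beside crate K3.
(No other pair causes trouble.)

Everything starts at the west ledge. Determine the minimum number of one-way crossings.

Counting alone: the guide can take at most 2 across per trip to the east ledge, so moving all 6 needs at least 3 loaded trips out, with a return between consecutive ones — at least 5 crossings.
The safety rule pushes this higher. Following every safe sequence of crossings, the most of the 6 that can be at the east ledge as the rope basket arrives there on crossings 5, 7 is 4, 5 respectively — never all 6.
So no plan with fewer than 9 crossings exists, and this one achieves 9:
1. Guide goes to the east ledge with crate K6 and crate K7.  [the west ledge: crate K3, crate K5, crate M3, crate R6 | the east ledge: crate K6, crate K7]
2. Guide goes back to the west ledge with crate K7.  [the west ledge: crate K3, crate K5, crate K7, crate M3, crate R6 | the east ledge: crate K6]
3. Guide goes to the east ledge with crate K5 and crate K7.  [the west ledge: crate K3, crate M3, crate R6 | the east ledge: crate K5, crate K6, crate K7]
4. Guide goes back to the west ledge with crate K7.  [the west ledge: crate K3, crate K7, crate M3, crate R6 | the east ledge: crate K5, crate K6]
5. Guide goes to the east ledge with crate K7 and crate R6.  [the west ledge: crate K3, crate M3 | the east ledge: crate K5, crate K6, crate K7, crate R6]
6. Guide goes back to the west ledge with crate K7.  [the west ledge: crate K3, crate K7, crate M3 | the east ledge: crate K5, crate K6, crate R6]
7. Guide goes to the east ledge with crate K7 and crate M3.  [the west ledge: crate K3 | the east ledge: crate K5, crate K6, crate K7, crate M3, crate R6]
8. Guide goes back to the west ledge with crate K6.  [the west ledge: crate K3, crate K6 | the east ledge: crate K5, crate K7, crate M3, crate R6]
9. Guide goes to the east ledge with crate K3 and crate K6.  [the west ledge: — | the east ledge: crate K3, crate K5, crate K6, crate K7, crate M3, crate R6]

9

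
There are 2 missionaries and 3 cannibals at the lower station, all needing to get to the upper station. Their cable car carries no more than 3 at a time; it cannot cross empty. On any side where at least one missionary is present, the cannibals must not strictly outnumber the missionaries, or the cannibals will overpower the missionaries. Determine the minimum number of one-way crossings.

impossible

The cannibals already outnumber the missionaries at the lower station before anyone moves, so the starting position itself is disallowed.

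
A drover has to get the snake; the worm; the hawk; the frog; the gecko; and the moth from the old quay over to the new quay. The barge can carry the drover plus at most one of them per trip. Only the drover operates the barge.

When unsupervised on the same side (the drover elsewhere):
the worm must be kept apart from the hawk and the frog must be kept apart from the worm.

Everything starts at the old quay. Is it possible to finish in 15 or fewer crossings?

Yes

Yes — this plan uses 13 crossings (≤ 15):
1. Drover goes to the new quay with the worm.  [the old quay: the frog, the gecko, the hawk, the moth, the snake | the new quay: the worm]
2. Drover goes back to the old quay alone.  [the old quay: the frog, the gecko, the hawk, the moth, the snake | the new quay: the worm]
3. Drover goes to the new quay with the snake.  [the old quay: the frog, the gecko, the hawk, the moth | the new quay: the snake, the worm]
4. Drover goes back to the old quay alone.  [the old quay: the frog, the gecko, the hawk, the moth | the new quay: the snake, the worm]
5. Drover goes to the new quay with the hawk.  [the old quay: the frog, the gecko, the moth | the new quay: the hawk, the snake, the worm]
6. Drover goes back to the old quay with the worm.  [the old quay: the frog, the gecko, the moth, the worm | the new quay: the hawk, the snake]
7. Drover goes to the new quay with the frog.  [the old quay: the gecko, the moth, the worm | the new quay: the frog, the hawk, the snake]
8. Drover goes back to the old quay alone.  [the old quay: the gecko, the moth, the worm | the new quay: the frog, the hawk, the snake]
9. Drover goes to the new quay with the gecko.  [the old quay: the moth, the worm | the new quay: the frog, the gecko, the hawk, the snake]
10. Drover goes back to the old quay alone.  [the old quay: the moth, the worm | the new quay: the frog, the gecko, the hawk, the snake]
11. Drover goes to the new quay with the moth.  [the old quay: the worm | the new quay: the frog, the gecko, the hawk, the moth, the snake]
12. Drover goes back to the old quay alone.  [the old quay: the worm | the new quay: the frog, the gecko, the hawk, the moth, the snake]
13. Drover goes to the new quay with the worm.  [the old quay: — | the new quay: the frog, the gecko, the hawk, the moth, the snake, the worm]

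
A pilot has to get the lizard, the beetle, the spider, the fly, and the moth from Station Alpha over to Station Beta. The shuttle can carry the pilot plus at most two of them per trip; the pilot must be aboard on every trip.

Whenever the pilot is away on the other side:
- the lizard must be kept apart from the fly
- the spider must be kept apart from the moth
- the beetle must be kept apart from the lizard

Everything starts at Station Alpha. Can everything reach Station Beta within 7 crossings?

Yes

Yes — this plan uses 5 crossings (≤ 7):
1. Pilot goes to Station Beta with the lizard and the spider.  [Station Alpha: the beetle, the fly, the moth | Station Beta: the lizard, the spider]
2. Pilot goes back to Station Alpha alone.  [Station Alpha: the beetle, the fly, the moth | Station Beta: the lizard, the spider]
3. Pilot goes to Station Beta with the beetle and the fly.  [Station Alpha: the moth | Station Beta: the beetle, the fly, the lizard, the spider]
4. Pilot goes back to Station Alpha with the lizard.  [Station Alpha: the lizard, the moth | Station Beta: the beetle, the fly, the spider]
5. Pilot goes to Station Beta with the lizard and the moth.  [Station Alpha: — | Station Beta: the beetle, the fly, the lizard, the moth, the spider]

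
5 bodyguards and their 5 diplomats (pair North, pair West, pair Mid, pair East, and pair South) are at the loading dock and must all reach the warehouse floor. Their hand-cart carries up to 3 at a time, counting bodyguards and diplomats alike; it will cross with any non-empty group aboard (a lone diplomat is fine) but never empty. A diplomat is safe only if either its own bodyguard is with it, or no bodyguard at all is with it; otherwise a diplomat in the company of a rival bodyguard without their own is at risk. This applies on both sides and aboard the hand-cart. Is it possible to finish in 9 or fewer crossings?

Counting alone: each trip to the warehouse floor takes at most 3 across and each return brings at least 1 back, so after t trips out (and t−1 returns) at most 3t − (t−1) of the 10 are across; that first reaches 10 at t = 5, so at least 9 crossings are needed.
The safety rule pushes this higher. Following every safe sequence of crossings, the most of the 10 that can be at the warehouse floor as the hand-cart arrives there on crossing 9 is 9 — never all 10.
So the move cannot be finished within 9 crossings. (The shortest complete plan takes 11:)
1. bodyguard North and diplomat North cross → the warehouse floor.
2. bodyguard North crosses ← the loading dock.
3. diplomat East, diplomat Mid, and diplomat West cross → the warehouse floor.
4. diplomat North crosses ← the loading dock.
5. bodyguard East, bodyguard Mid, and bodyguard West cross → the warehouse floor.
6. bodyguard West and diplomat West cross ← the loading dock.
7. bodyguard North, bodyguard South, and bodyguard West cross → the warehouse floor.
8. diplomat Mid crosses ← the loading dock.
9. diplomat North and diplomat West cross → the warehouse floor.
10. diplomat North crosses ← the loading dock.
11. diplomat Mid, diplomat North, and diplomat South cross → the warehouse floor.

No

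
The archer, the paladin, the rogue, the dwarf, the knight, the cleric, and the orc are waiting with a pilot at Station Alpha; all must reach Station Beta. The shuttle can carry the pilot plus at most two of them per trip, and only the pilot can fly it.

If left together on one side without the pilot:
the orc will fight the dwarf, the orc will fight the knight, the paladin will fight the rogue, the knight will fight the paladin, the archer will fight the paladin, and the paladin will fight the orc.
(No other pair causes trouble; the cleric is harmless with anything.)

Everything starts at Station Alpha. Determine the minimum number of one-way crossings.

11

Counting alone: the pilot can take at most 2 across per trip to Station Beta, so moving all 7 needs at least 4 loaded trips out, with a return between consecutive ones — at least 7 crossings.
The safety rule pushes this higher. Following every safe sequence of crossings, the most of the 7 that can be at Station Beta as the shuttle arrives there on crossings 7, 9 is 5, 6 respectively — never all 7.
So no plan with fewer than 11 crossings exists, and this one achieves 11:
1. Pilot goes to Station Beta with the orc and the paladin.
2. Pilot goes back to Station Alpha with the paladin.
3. Pilot goes to Station Beta with the archer and the paladin.
4. Pilot goes back to Station Alpha with the paladin.
5. Pilot goes to Station Beta with the paladin and the rogue.
6. Pilot goes back to Station Alpha with the paladin.
7. Pilot goes to Station Beta with the cleric and the paladin.
8. Pilot goes back to Station Alpha with the paladin.
9. Pilot goes to Station Beta with the dwarf and the knight.
10. Pilot goes back to Station Alpha with the orc.
11. Pilot goes to Station Beta with the orc and the paladin.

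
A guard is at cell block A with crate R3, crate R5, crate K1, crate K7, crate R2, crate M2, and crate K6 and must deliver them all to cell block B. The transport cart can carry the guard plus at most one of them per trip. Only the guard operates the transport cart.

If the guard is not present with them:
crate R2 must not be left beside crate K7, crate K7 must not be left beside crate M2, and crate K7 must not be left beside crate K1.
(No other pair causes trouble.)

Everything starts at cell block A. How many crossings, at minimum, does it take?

impossible

Following every safe sequence of crossings from the start, the most of the 7 that can be at cell block B as the transport cart arrives there on crossings 1, 3, 5, 7, 9 is 1, 2, 3, 4, 5 respectively; the best ever achieved is 5 of 7.
From crossing 11 on, no configuration arises that was not already reachable earlier: only 72 distinct safe configurations (who is on which side, and where the transport cart is) can ever be reached, none of them has everyone across, and every continuation just revisits them. So no valid plan exists.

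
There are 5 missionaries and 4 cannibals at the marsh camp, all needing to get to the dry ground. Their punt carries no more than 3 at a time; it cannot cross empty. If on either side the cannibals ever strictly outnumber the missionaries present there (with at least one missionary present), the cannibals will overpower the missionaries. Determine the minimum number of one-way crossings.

Counting alone: each trip to the dry ground takes at most 3 across and each return brings at least 1 back, so after t trips out (and t−1 returns) at most 3t − (t−1) of the 9 are across; that first reaches 9 at t = 4, so at least 7 crossings are needed.
The plan below uses exactly 7 crossings, so it is optimal:
1. 3 cannibals → the dry ground.  (the marsh camp: 5M 1C; the dry ground: 0M 3C)
2. 1 cannibal ← the marsh camp.  (the marsh camp: 5M 2C; the dry ground: 0M 2C)
3. 3 missionaries → the dry ground.  (the marsh camp: 2M 2C; the dry ground: 3M 2C)
4. 1 missionary ← the marsh camp.  (the marsh camp: 3M 2C; the dry ground: 2M 2C)
5. 2 missionaries and 1 cannibal → the dry ground.  (the marsh camp: 1M 1C; the dry ground: 4M 3C)
6. 1 missionary ← the marsh camp.  (the marsh camp: 2M 1C; the dry ground: 3M 3C)
7. 2 missionaries and 1 cannibal → the dry ground.  (the marsh camp: 0M 0C; the dry ground: 5M 4C)

7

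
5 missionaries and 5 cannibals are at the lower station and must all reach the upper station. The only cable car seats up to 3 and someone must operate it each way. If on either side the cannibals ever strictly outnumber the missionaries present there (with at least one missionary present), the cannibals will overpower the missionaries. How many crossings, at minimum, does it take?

Counting alone: each trip to the upper station takes at most 3 across and each return brings at least 1 back, so after t trips out (and t−1 returns) at most 3t − (t−1) of the 10 are across; that first reaches 10 at t = 5, so at least 9 crossings are needed.
The safety rule pushes this higher. Following every safe sequence of crossings, the most of the 10 that can be at the upper station as the cable car arrives there on crossing 9 is 9 — never all 10.
So no plan with fewer than 11 crossings exists, and this one achieves 11:
1. 2 cannibals → the upper station.  (the lower station: 5M 3C; the upper station: 0M 2C)
2. 1 cannibal ← the lower station.  (the lower station: 5M 4C; the upper station: 0M 1C)
3. 3 cannibals → the upper station.  (the lower station: 5M 1C; the upper station: 0M 4C)
4. 1 cannibal ← the lower station.  (the lower station: 5M 2C; the upper station: 0M 3C)
5. 3 missionaries → the upper station.  (the lower station: 2M 2C; the upper station: 3M 3C)
6. 1 missionary and 1 cannibal ← the lower station.  (the lower station: 3M 3C; the upper station: 2M 2C)
7. 3 missionaries → the upper station.  (the lower station: 0M 3C; the upper station: 5M 2C)
8. 1 cannibal ← the lower station.  (the lower station: 0M 4C; the upper station: 5M 1C)
9. 2 cannibals → the upper station.  (the lower station: 0M 2C; the upper station: 5M 3C)
10. 1 cannibal ← the lower station.  (the lower station: 0M 3C; the upper station: 5M 2C)
11. 3 cannibals → the upper station.  (the lower station: 0M 0C; the upper station: 5M 5C)

11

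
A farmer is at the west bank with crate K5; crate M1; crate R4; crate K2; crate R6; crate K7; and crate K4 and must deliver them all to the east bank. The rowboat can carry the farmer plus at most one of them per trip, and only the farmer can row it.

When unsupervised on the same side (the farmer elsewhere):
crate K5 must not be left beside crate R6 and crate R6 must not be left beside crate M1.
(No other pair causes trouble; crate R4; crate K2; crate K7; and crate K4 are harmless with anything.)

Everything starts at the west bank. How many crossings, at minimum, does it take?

Counting alone: the farmer can take at most 1 across per trip to the east bank, so moving all 7 needs at least 7 loaded trips out, with a return between consecutive ones — at least 13 crossings.
The safety rule pushes this higher. Following every safe sequence of crossings, the most of the 7 that can be at the east bank as the rowboat arrives there on crossing 13 is 6 — never all 7.
So no plan with fewer than 15 crossings exists, and this one achieves 15:
1. Farmer goes to the east bank with crate R6.
2. Farmer goes back to the west bank alone.
3. Farmer goes to the east bank with crate K5.
4. Farmer goes back to the west bank with crate R6.
5. Farmer goes to the east bank with crate M1.
6. Farmer goes back to the west bank alone.
7. Farmer goes to the east bank with crate R4.
8. Farmer goes back to the west bank alone.
9. Farmer goes to the east bank with crate K2.
10. Farmer goes back to the west bank alone.
11. Farmer goes to the east bank with crate K7.
12. Farmer goes back to the west bank alone.
13. Farmer goes to the east bank with crate K4.
14. Farmer goes back to the west bank alone.
15. Farmer goes to the east bank with crate R6.

15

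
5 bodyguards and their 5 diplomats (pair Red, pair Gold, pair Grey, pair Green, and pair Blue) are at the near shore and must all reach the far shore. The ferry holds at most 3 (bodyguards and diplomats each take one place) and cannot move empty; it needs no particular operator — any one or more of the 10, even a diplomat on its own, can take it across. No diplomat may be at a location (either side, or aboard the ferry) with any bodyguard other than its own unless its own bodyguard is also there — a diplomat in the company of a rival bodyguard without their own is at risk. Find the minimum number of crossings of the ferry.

Counting alone: each trip to the far shore takes at most 3 across and each return brings at least 1 back, so after t trips out (and t−1 returns) at most 3t − (t−1) of the 10 are across; that first reaches 10 at t = 5, so at least 9 crossings are needed.
The safety rule pushes this higher. Following every safe sequence of crossings, the most of the 10 that can be at the far shore as the ferry arrives there on crossing 9 is 9 — never all 10.
So no plan with fewer than 11 crossings exists, and this one achieves 11:
1. bodyguard Red and diplomat Red cross → the far shore.
2. bodyguard Red crosses ← the near shore.
3. diplomat Gold, diplomat Green, and diplomat Grey cross → the far shore.
4. diplomat Red crosses ← the near shore.
5. bodyguard Gold, bodyguard Green, and bodyguard Grey cross → the far shore.
6. bodyguard Gold and diplomat Gold cross ← the near shore.
7. bodyguard Blue, bodyguard Gold, and bodyguard Red cross → the far shore.
8. diplomat Grey crosses ← the near shore.
9. diplomat Gold and diplomat Red cross → the far shore.
10. diplomat Red crosses ← the near shore.
11. diplomat Blue, diplomat Grey, and diplomat Red cross → the far shore.

11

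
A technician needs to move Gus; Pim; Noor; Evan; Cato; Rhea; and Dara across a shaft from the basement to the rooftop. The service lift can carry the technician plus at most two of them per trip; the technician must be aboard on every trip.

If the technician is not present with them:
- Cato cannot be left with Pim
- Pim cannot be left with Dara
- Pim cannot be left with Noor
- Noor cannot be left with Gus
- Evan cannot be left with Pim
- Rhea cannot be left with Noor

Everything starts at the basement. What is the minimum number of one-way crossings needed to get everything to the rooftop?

9

Counting alone: the technician can take at most 2 across per trip to the rooftop, so moving all 7 needs at least 4 loaded trips out, with a return between consecutive ones — at least 7 crossings.
The safety rule pushes this higher. Following every safe sequence of crossings, the most of the 7 that can be at the rooftop as the service lift arrives there on crossing 7 is 6 — never all 7.
So no plan with fewer than 9 crossings exists, and this one achieves 9:
1. Technician goes to the rooftop with Noor and Pim.
2. Technician goes back to the basement with Pim.
3. Technician goes to the rooftop with Evan and Pim.
4. Technician goes back to the basement with Pim.
5. Technician goes to the rooftop with Cato and Dara.
6. Technician goes back to the basement alone.
7. Technician goes to the rooftop with Gus and Rhea.
8. Technician goes back to the basement with Noor.
9. Technician goes to the rooftop with Noor and Pim.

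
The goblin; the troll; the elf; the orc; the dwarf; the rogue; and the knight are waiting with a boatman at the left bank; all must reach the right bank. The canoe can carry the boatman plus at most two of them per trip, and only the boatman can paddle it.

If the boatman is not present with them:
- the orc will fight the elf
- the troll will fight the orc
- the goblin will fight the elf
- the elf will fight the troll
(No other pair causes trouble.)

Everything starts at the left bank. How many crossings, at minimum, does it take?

Counting alone: the boatman can take at most 2 across per trip to the right bank, so moving all 7 needs at least 4 loaded trips out, with a return between consecutive ones — at least 7 crossings.
The safety rule pushes this higher. Following every safe sequence of crossings, the most of the 7 that can be at the right bank as the canoe arrives there on crossings 7, 9 is 5, 6 respectively — never all 7.
So no plan with fewer than 11 crossings exists, and this one achieves 11:
1. Boatman goes to the right bank with the elf and the troll.
2. Boatman goes back to the left bank with the troll.
3. Boatman goes to the right bank with the goblin and the troll.
4. Boatman goes back to the left bank with the elf.
5. Boatman goes to the right bank with the dwarf and the elf.
6. Boatman goes back to the left bank with the elf.
7. Boatman goes to the right bank with the elf and the rogue.
8. Boatman goes back to the left bank with the elf.
9. Boatman goes to the right bank with the elf and the knight.
10. Boatman goes back to the left bank with the elf.
11. Boatman goes to the right bank with the elf and the orc.

11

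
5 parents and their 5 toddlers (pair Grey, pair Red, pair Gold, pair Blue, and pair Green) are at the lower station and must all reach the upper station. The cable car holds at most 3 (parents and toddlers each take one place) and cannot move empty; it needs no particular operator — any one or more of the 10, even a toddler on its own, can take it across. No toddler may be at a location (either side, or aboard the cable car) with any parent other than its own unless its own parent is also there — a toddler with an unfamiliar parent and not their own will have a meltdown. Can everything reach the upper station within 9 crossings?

Counting alone: each trip to the upper station takes at most 3 across and each return brings at least 1 back, so after t trips out (and t−1 returns) at most 3t − (t−1) of the 10 are across; that first reaches 10 at t = 5, so at least 9 crossings are needed.
The safety rule pushes this higher. Following every safe sequence of crossings, the most of the 10 that can be at the upper station as the cable car arrives there on crossing 9 is 9 — never all 10.
So the move cannot be finished within 9 crossings. (The shortest complete plan takes 11:)
1. parent Grey and toddler Grey cross → the upper station.
2. parent Grey crosses ← the lower station.
3. toddler Blue, toddler Gold, and toddler Red cross → the upper station.
4. toddler Grey crosses ← the lower station.
5. parent Blue, parent Gold, and parent Red cross → the upper station.
6. parent Red and toddler Red cross ← the lower station.
7. parent Green, parent Grey, and parent Red cross → the upper station.
8. toddler Gold crosses ← the lower station.
9. toddler Grey and toddler Red cross → the upper station.
10. toddler Grey crosses ← the lower station.
11. toddler Gold, toddler Green, and toddler Grey cross → the upper station.

No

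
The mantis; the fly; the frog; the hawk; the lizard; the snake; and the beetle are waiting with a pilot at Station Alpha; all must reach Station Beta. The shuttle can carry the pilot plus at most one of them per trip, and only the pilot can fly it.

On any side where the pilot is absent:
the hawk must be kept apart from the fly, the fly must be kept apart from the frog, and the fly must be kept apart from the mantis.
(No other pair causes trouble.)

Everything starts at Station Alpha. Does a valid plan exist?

No

Following every safe sequence of crossings from the start, the most of the 7 that can be at Station Beta as the shuttle arrives there on crossings 1, 3, 5, 7, 9 is 1, 2, 3, 4, 5 respectively; the best ever achieved is 5 of 7.
From crossing 11 on, no configuration arises that was not already reachable earlier: only 72 distinct safe configurations (who is on which side, and where the shuttle is) can ever be reached, none of them has everyone across, and every continuation just revisits them. So no valid plan exists.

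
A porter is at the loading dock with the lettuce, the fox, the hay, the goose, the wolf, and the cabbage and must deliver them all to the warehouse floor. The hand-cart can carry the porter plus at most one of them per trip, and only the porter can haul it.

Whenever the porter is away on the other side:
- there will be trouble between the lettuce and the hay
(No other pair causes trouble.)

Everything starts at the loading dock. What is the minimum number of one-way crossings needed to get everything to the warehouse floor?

11

Counting alone: the porter can take at most 1 across per trip to the warehouse floor, so moving all 6 needs at least 6 loaded trips out, with a return between consecutive ones — at least 11 crossings.
The plan below uses exactly 11 crossings, so it is optimal:
1. Porter goes to the warehouse floor with the lettuce.
2. Porter goes back to the loading dock alone.
3. Porter goes to the warehouse floor with the fox.
4. Porter goes back to the loading dock alone.
5. Porter goes to the warehouse floor with the goose.
6. Porter goes back to the loading dock alone.
7. Porter goes to the warehouse floor with the wolf.
8. Porter goes back to the loading dock alone.
9. Porter goes to the warehouse floor with the cabbage.
10. Porter goes back to the loading dock alone.
11. Porter goes to the warehouse floor with the hay.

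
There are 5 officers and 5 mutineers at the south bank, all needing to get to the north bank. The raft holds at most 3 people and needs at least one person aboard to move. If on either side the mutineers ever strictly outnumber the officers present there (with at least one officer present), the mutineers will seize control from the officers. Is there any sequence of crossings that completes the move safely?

1. 2 mutineers → the north bank.  (the south bank: 5O 3M; the north bank: 0O 2M)
2. 1 mutineer ← the south bank.  (the south bank: 5O 4M; the north bank: 0O 1M)
3. 3 mutineers → the north bank.  (the south bank: 5O 1M; the north bank: 0O 4M)
4. 1 mutineer ← the south bank.  (the south bank: 5O 2M; the north bank: 0O 3M)
5. 3 officers → the north bank.  (the south bank: 2O 2M; the north bank: 3O 3M)
6. 1 officer and 1 mutineer ← the south bank.  (the south bank: 3O 3M; the north bank: 2O 2M)
7. 3 officers → the north bank.  (the south bank: 0O 3M; the north bank: 5O 2M)
8. 1 mutineer ← the south bank.  (the south bank: 0O 4M; the north bank: 5O 1M)
9. 2 mutineers → the north bank.  (the south bank: 0O 2M; the north bank: 5O 3M)
10. 1 mutineer ← the south bank.  (the south bank: 0O 3M; the north bank: 5O 2M)
11. 3 mutineers → the north bank.  (the south bank: 0O 0M; the north bank: 5O 5M)

Yes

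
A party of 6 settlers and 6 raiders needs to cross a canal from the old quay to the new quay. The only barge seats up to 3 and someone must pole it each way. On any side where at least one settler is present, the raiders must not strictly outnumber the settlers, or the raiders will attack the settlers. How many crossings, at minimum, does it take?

Following every safe sequence of crossings from the start, the most of the 12 that can be at the new quay as the barge arrives there on crossings 1, 3, 5 is 3, 5, 6 respectively; the best ever achieved is 6 of 12.
From crossing 7 on, no configuration arises that was not already reachable earlier: only 17 distinct safe configurations (who is on which side, and where the barge is) can ever be reached, none of them has everyone across, and every continuation just revisits them. They are: 0 settlers + 0 raiders across (barge back at the start); 0 settlers + 1 raider across (barge there); 0 settlers + 1 raider across (barge back at the start); 0 settlers + 2 raiders across (barge there); 0 settlers + 2 raiders across (barge back at the start); 0 settlers + 3 raiders across (barge there); 0 settlers + 3 raiders across (barge back at the start); 0 settlers + 4 raiders across (barge there); 0 settlers + 4 raiders across (barge back at the start); 0 settlers + 5 raiders across (barge there); 0 settlers + 5 raiders across (barge back at the start); 0 settlers + 6 raiders across (barge there); 1 settler + 1 raider across (barge there); 1 settler + 1 raider across (barge back at the start); 2 settlers + 2 raiders across (barge there); 2 settlers + 2 raiders across (barge back at the start); 3 settlers + 3 raiders across (barge there). So no valid plan exists.

impossible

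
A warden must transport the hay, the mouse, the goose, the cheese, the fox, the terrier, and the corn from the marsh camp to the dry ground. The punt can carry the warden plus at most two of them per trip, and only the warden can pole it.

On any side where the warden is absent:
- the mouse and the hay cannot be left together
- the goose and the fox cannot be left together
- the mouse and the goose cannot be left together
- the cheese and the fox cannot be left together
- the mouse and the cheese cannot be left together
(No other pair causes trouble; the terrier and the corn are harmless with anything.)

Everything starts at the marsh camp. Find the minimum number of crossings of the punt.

Counting alone: the warden can take at most 2 across per trip to the dry ground, so moving all 7 needs at least 4 loaded trips out, with a return between consecutive ones — at least 7 crossings.
The safety rule pushes this higher. Following every safe sequence of crossings, the most of the 7 that can be at the dry ground as the punt arrives there on crossing 7 is 6 — never all 7.
So no plan with fewer than 9 crossings exists, and this one achieves 9:
1. Warden goes to the dry ground with the fox and the mouse.  [the marsh camp: the cheese, the corn, the goose, the hay, the terrier | the dry ground: the fox, the mouse]
2. Warden goes back to the marsh camp alone.  [the marsh camp: the cheese, the corn, the goose, the hay, the terrier | the dry ground: the fox, the mouse]
3. Warden goes to the dry ground with the hay.  [the marsh camp: the cheese, the corn, the goose, the terrier | the dry ground: the fox, the hay, the mouse]
4. Warden goes back to the marsh camp with the mouse.  [the marsh camp: the cheese, the corn, the goose, the mouse, the terrier | the dry ground: the fox, the hay]
5. Warden goes to the dry ground with the cheese and the goose.  [the marsh camp: the corn, the mouse, the terrier | the dry ground: the cheese, the fox, the goose, the hay]
6. Warden goes back to the marsh camp with the fox.  [the marsh camp: the corn, the fox, the mouse, the terrier | the dry ground: the cheese, the goose, the hay]
7. Warden goes to the dry ground with the corn and the terrier.  [the marsh camp: the fox, the mouse | the dry ground: the cheese, the corn, the goose, the hay, the terrier]
8. Warden goes back to the marsh camp alone.  [the marsh camp: the fox, the mouse | the dry ground: the cheese, the corn, the goose, the hay, the terrier]
9. Warden goes to the dry ground with the fox and the mouse.  [the marsh camp: — | the dry ground: the cheese, the corn, the fox, the goose, the hay, the mouse, the terrier]

9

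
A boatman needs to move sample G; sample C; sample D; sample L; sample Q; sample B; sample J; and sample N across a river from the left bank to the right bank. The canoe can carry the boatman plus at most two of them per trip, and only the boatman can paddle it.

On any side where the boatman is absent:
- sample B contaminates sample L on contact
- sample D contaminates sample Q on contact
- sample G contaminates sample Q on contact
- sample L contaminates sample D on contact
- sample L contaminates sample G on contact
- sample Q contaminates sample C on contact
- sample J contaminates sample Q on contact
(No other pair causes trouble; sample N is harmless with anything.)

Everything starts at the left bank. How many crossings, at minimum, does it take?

9

Counting alone: the boatman can take at most 2 across per trip to the right bank, so moving all 8 needs at least 4 loaded trips out, with a return between consecutive ones — at least 7 crossings.
The safety rule pushes this higher. Following every safe sequence of crossings, the most of the 8 that can be at the right bank as the canoe arrives there on crossing 7 is 6 — never all 8.
So no plan with fewer than 9 crossings exists, and this one achieves 9:
1. Boatman goes to the right bank with sample L and sample Q.  [the left bank: sample B, sample C, sample D, sample G, sample J, sample N | the right bank: sample L, sample Q]
2. Boatman goes back to the left bank alone.  [the left bank: sample B, sample C, sample D, sample G, sample J, sample N | the right bank: sample L, sample Q]
3. Boatman goes to the right bank with sample C and sample J.  [the left bank: sample B, sample D, sample G, sample N | the right bank: sample C, sample J, sample L, sample Q]
4. Boatman goes back to the left bank with sample Q.  [the left bank: sample B, sample D, sample G, sample N, sample Q | the right bank: sample C, sample J, sample L]
5. Boatman goes to the right bank with sample D and sample G.  [the left bank: sample B, sample N, sample Q | the right bank: sample C, sample D, sample G, sample J, sample L]
6. Boatman goes back to the left bank with sample L.  [the left bank: sample B, sample L, sample N, sample Q | the right bank: sample C, sample D, sample G, sample J]
7. Boatman goes to the right bank with sample B and sample N.  [the left bank: sample L, sample Q | the right bank: sample B, sample C, sample D, sample G, sample J, sample N]
8. Boatman goes back to the left bank alone.  [the left bank: sample L, sample Q | the right bank: sample B, sample C, sample D, sample G, sample J, sample N]
9. Boatman goes to the right bank with sample L and sample Q.  [the left bank: — | the right bank: sample B, sample C, sample D, sample G, sample J, sample L, sample N, sample Q]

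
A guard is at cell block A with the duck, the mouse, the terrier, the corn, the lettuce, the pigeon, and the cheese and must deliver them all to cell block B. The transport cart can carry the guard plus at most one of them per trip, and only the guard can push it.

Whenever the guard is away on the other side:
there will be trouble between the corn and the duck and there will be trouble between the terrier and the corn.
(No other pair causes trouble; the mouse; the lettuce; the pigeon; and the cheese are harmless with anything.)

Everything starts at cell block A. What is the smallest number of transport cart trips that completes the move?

15

Counting alone: the guard can take at most 1 across per trip to cell block B, so moving all 7 needs at least 7 loaded trips out, with a return between consecutive ones — at least 13 crossings.
The safety rule pushes this higher. Following every safe sequence of crossings, the most of the 7 that can be at cell block B as the transport cart arrives there on crossing 13 is 6 — never all 7.
So no plan with fewer than 15 crossings exists, and this one achieves 15:
1. Guard goes to cell block B with the corn.
2. Guard goes back to cell block A alone.
3. Guard goes to cell block B with the duck.
4. Guard goes back to cell block A with the corn.
5. Guard goes to cell block B with the terrier.
6. Guard goes back to cell block A alone.
7. Guard goes to cell block B with the mouse.
8. Guard goes back to cell block A alone.
9. Guard goes to cell block B with the lettuce.
10. Guard goes back to cell block A alone.
11. Guard goes to cell block B with the pigeon.
12. Guard goes back to cell block A alone.
13. Guard goes to cell block B with the cheese.
14. Guard goes back to cell block A alone.
15. Guard goes to cell block B with the corn.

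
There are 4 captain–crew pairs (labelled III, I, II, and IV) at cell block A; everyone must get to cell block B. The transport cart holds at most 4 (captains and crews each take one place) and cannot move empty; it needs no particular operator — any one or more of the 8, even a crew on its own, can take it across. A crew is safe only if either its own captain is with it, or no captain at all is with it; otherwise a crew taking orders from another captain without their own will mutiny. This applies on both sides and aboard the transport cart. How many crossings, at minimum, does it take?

Counting alone: each trip to cell block B takes at most 4 across and each return brings at least 1 back, so after t trips out (and t−1 returns) at most 4t − (t−1) of the 8 are across; that first reaches 8 at t = 3, so at least 5 crossings are needed.
The plan below uses exactly 5 crossings, so it is optimal:
1. captain III and crew III cross → cell block B.
2. captain III crosses ← cell block A.
3. captain I, captain II, captain III, and captain IV cross → cell block B.
4. crew III crosses ← cell block A.
5. crew I, crew II, crew III, and crew IV cross → cell block B.

5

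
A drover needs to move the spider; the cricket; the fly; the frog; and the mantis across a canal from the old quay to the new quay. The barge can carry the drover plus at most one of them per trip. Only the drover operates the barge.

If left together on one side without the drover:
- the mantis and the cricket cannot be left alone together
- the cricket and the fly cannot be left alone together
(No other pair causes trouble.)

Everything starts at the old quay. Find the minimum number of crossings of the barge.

Counting alone: the drover can take at most 1 across per trip to the new quay, so moving all 5 needs at least 5 loaded trips out, with a return between consecutive ones — at least 9 crossings.
The safety rule pushes this higher. Following every safe sequence of crossings, the most of the 5 that can be at the new quay as the barge arrives there on crossing 9 is 4 — never all 5.
So no plan with fewer than 11 crossings exists, and this one achieves 11:
1. Drover goes to the new quay with the cricket.
2. Drover goes back to the old quay alone.
3. Drover goes to the new quay with the spider.
4. Drover goes back to the old quay alone.
5. Drover goes to the new quay with the fly.
6. Drover goes back to the old quay with the cricket.
7. Drover goes to the new quay with the mantis.
8. Drover goes back to the old quay alone.
9. Drover goes to the new quay with the frog.
10. Drover goes back to the old quay alone.
11. Drover goes to the new quay with the cricket.

11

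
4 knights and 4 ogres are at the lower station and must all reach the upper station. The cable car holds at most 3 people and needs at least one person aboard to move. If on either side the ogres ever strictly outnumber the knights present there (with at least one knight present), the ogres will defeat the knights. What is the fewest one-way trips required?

9

Counting alone: each trip to the upper station takes at most 3 across and each return brings at least 1 back, so after t trips out (and t−1 returns) at most 3t − (t−1) of the 8 are across; that first reaches 8 at t = 4, so at least 7 crossings are needed.
The safety rule pushes this higher. Following every safe sequence of crossings, the most of the 8 that can be at the upper station as the cable car arrives there on crossing 7 is 7 — never all 8.
So no plan with fewer than 9 crossings exists, and this one achieves 9:
1. 2 ogres → the upper station.  (the lower station: 4K 2O; the upper station: 0K 2O)
2. 1 ogre ← the lower station.  (the lower station: 4K 3O; the upper station: 0K 1O)
3. 3 ogres → the upper station.  (the lower station: 4K 0O; the upper station: 0K 4O)
4. 1 ogre ← the lower station.  (the lower station: 4K 1O; the upper station: 0K 3O)
5. 3 knights → the upper station.  (the lower station: 1K 1O; the upper station: 3K 3O)
6. 1 knight and 1 ogre ← the lower station.  (the lower station: 2K 2O; the upper station: 2K 2O)
7. 2 knights → the upper station.  (the lower station: 0K 2O; the upper station: 4K 2O)
8. 1 ogre ← the lower station.  (the lower station: 0K 3O; the upper station: 4K 1O)
9. 3 ogres → the upper station.  (the lower station: 0K 0O; the upper station: 4K 4O)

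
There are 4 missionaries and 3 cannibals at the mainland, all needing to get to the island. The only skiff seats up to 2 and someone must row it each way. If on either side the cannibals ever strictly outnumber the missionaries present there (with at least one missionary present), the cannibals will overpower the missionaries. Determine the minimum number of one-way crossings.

Counting alone: each trip to the island takes at most 2 across and each return brings at least 1 back, so after t trips out (and t−1 returns) at most 2t − (t−1) of the 7 are across; that first reaches 7 at t = 6, so at least 11 crossings are needed.
The plan below uses exactly 11 crossings, so it is optimal:
1. 2 cannibals → the island.  (the mainland: 4M 1C; the island: 0M 2C)
2. 1 cannibal ← the mainland.  (the mainland: 4M 2C; the island: 0M 1C)
3. 2 cannibals → the island.  (the mainland: 4M 0C; the island: 0M 3C)
4. 1 cannibal ← the mainland.  (the mainland: 4M 1C; the island: 0M 2C)
5. 2 missionaries → the island.  (the mainland: 2M 1C; the island: 2M 2C)
6. 1 cannibal ← the mainland.  (the mainland: 2M 2C; the island: 2M 1C)
7. 1 missionary and 1 cannibal → the island.  (the mainland: 1M 1C; the island: 3M 2C)
8. 1 missionary ← the mainland.  (the mainland: 2M 1C; the island: 2M 2C)
9. 1 missionary and 1 cannibal → the island.  (the mainland: 1M 0C; the island: 3M 3C)
10. 1 cannibal ← the mainland.  (the mainland: 1M 1C; the island: 3M 2C)
11. 1 missionary and 1 cannibal → the island.  (the mainland: 0M 0C; the island: 4M 3C)

11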